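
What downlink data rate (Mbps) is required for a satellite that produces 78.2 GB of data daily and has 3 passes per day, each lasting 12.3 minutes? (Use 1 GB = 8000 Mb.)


total contact time = 3 * 12.3 * 60 = 2214.0000 s
data = 78.2 GB = 625600.0000 Mb
rate = 625600.0000 / 2214.0000 = 282.5655 Mbps

282.5655 Mbps


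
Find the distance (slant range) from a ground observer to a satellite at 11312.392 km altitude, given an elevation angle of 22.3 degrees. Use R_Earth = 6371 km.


h = 11312.392 km, el = 22.3 deg
d = -R_E*sin(el) + sqrt((R_E*sin(el))^2 + 2*R_E*h + h^2)
d = -6371.0000*sin(0.3892084) + sqrt((6371.0000*0.3794562)^2 + 2*6371.0000*11312.392 + 11312.392^2)
d = 14254.5300 km

14254.5300 km


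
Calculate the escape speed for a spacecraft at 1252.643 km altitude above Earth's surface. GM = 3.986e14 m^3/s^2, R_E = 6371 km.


r = 6371.0 + 1252.643 = 7623.6430 km = 7.623643e+06 m
v_esc = sqrt(2*mu/r) = sqrt(2*3.986e14 / 7.623643e+06)
v_esc = 10225.9195 m/s = 10.2259 km/s

10.2259 km/s


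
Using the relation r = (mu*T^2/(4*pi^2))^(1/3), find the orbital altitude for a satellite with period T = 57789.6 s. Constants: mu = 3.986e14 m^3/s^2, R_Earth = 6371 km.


T = 57789.6 s
r = (mu*T^2/(4*pi^2))^(1/3) = (3.986e14 * 57789.6^2 / (4*pi^2))^(1/3)
r = 3.2306679e+07 m = 32306.6786 km
alt = r - R_E = 32306.6786 - 6371 = 25935.6786 km

25935.6786 km


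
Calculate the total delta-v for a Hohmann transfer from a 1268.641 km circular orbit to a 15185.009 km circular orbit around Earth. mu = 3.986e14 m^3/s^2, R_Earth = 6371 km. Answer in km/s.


r1 = 7639.6410 km = 7.639641e+06 m
r2 = 21556.0090 km = 2.1556009e+07 m
dv1 = sqrt(mu/r1)*(sqrt(2*r2/(r1+r2)) - 1) = 1554.2869 m/s
dv2 = sqrt(mu/r2)*(1 - sqrt(2*r1/(r1+r2))) = 1189.3243 m/s
total dv = |dv1| + |dv2| = 1554.2869 + 1189.3243 = 2743.6112 m/s = 2.7436 km/s

2.7436 km/s


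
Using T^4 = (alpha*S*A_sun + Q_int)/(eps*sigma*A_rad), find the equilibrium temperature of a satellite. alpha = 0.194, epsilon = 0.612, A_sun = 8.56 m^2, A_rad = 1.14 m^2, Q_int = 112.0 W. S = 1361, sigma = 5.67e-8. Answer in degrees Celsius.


Numerator = alpha*S*A_sun + Q_int = 0.194*1361*8.56 + 112.0 = 2372.1310 W
Denominator = eps*sigma*A_rad = 0.612*5.67e-8*1.14 = 3.9558456e-08 W/K^4
T^4 = 5.9965208e+10 K^4
T = 494.8514 K = 221.7014 C

221.7014 degrees Celsius


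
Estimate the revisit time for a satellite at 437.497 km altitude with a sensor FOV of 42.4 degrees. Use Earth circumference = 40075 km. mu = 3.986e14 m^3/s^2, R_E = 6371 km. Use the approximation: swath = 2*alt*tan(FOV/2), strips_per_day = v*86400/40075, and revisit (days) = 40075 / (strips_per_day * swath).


swath = 2*437.497*tan(0.3700098) = 339.3878 km
v = sqrt(mu/r) = 7651.4373 m/s = 7.6514 km/s
strips/day = v*86400/40075 = 7.6514*86400/40075 = 16.4962
coverage/day = strips * swath = 16.4962 * 339.3878 = 5598.6004 km
revisit = 40075 / 5598.6004 = 7.1580 days

7.1580 days


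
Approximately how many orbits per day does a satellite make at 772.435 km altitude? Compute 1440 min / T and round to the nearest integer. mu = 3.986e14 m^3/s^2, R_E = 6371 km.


r = 7.143435e+06 m
T = 2*pi*sqrt(r^3/mu) = 6008.5803 s = 100.1430 min
revs/day = 1440 / 100.1430 = 14.3794
Rounded: 14 revolutions per day

14 revolutions per day


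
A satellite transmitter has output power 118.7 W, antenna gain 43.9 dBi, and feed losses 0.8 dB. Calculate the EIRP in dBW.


Pt = 118.7 W = 20.7445 dBW
EIRP = Pt_dBW + Gt - losses = 20.7445 + 43.9 - 0.8 = 63.8445 dBW

63.8445 dBW


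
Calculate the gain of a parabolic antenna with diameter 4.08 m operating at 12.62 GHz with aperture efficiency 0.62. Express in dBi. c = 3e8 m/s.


lambda = c/f = 3e8 / 1.262e+10 = 0.02377179 m
G = eta*(pi*D/lambda)^2 = 0.62*(pi*4.08/0.02377179)^2
G = 180255.2661 (linear)
G = 10*log10(180255.2661) = 52.5589 dBi

52.5589 dBi


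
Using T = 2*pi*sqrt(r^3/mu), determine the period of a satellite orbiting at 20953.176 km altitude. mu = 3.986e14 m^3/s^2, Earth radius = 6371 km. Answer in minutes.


r = 27324.1760 km = 2.7324176e+07 m
T = 2*pi*sqrt(r^3/mu) = 2*pi*sqrt(2.0400519e+22 / 3.986e14)
T = 44950.2211 s = 749.1704 min

749.1704 minutes


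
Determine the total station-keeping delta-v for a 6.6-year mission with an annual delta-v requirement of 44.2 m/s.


dV = rate * years = 44.2 * 6.6
dV = 291.7200 m/s

291.7200 m/s


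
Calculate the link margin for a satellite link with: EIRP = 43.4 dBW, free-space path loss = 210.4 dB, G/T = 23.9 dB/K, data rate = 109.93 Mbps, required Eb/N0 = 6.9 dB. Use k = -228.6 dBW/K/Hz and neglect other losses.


C/N0 = EIRP - FSPL + G/T - k = 43.4 - 210.4 + 23.9 - (-228.6)
C/N0 = 85.5000 dB-Hz
R_b = 109.93 Mbps = 1.0993e+08 bps -> 10*log10(R_b) = 80.4112 dB-Hz
Eb/N0 = C/N0 - 10*log10(R_b) = 85.5000 - 80.4112 = 5.0888 dB
Margin = Eb/N0 - Eb/N0_req = 5.0888 - 6.9 = -1.8112 dB (negative margin: link does not close)

-1.8112 dB


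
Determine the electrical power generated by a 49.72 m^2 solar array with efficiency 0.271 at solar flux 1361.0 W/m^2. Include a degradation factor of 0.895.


P = area * eta * S * degradation
P = 49.72 * 0.271 * 1361.0 * 0.895
P = 16412.7582 W

16412.7582 W


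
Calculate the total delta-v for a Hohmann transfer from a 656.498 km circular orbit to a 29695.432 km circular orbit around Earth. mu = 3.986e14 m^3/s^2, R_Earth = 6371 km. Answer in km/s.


r1 = 7027.4980 km = 7.027498e+06 m
r2 = 36066.4320 km = 3.6066432e+07 m
dv1 = sqrt(mu/r1)*(sqrt(2*r2/(r1+r2)) - 1) = 2212.4943 m/s
dv2 = sqrt(mu/r2)*(1 - sqrt(2*r1/(r1+r2))) = 1425.8688 m/s
total dv = |dv1| + |dv2| = 2212.4943 + 1425.8688 = 3638.3631 m/s = 3.6384 km/s

3.6384 km/s


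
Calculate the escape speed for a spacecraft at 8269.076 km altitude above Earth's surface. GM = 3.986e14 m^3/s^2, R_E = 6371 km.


r = 6371.0 + 8269.076 = 14640.0760 km = 1.4640076e+07 m
v_esc = sqrt(2*mu/r) = sqrt(2*3.986e14 / 1.4640076e+07)
v_esc = 7379.2458 m/s = 7.3792 km/s

7.3792 km/s


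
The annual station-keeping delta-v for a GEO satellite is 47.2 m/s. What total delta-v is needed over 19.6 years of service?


dV = rate * years = 47.2 * 19.6
dV = 925.1200 m/s

925.1200 m/s


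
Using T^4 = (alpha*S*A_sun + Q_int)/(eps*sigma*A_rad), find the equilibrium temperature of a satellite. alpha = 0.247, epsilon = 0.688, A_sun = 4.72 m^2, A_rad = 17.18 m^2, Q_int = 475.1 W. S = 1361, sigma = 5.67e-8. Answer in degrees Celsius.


Numerator = alpha*S*A_sun + Q_int = 0.247*1361*4.72 + 475.1 = 2061.8082 W
Denominator = eps*sigma*A_rad = 0.688*5.67e-8*17.18 = 6.7018493e-07 W/K^4
T^4 = 3.0764766e+09 K^4
T = 235.5122 K = -37.6378 C

-37.6378 degrees Celsius


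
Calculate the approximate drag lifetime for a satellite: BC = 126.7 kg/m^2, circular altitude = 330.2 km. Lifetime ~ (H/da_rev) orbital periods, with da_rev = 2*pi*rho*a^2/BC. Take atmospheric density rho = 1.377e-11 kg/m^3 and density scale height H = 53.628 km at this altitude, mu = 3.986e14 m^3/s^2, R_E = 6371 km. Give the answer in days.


a = R_E + alt = 6701.2000 km = 6.7012e+06 m
da_rev = 2*pi*rho*a^2/BC = 2*pi*1.377e-11*(6.7012e+06)^2/126.7 = 30.664957 m per revolution
N = H/da_rev = 53628.0000 m / 30.664957 m = 1748.8367 revolutions
P = 2*pi*sqrt(a^3/mu) = 5459.3394 s
lifetime = N*P = 1748.8367 * 5459.3394 = 9.5474928e+06 s = 110.5034 days

110.5034 days


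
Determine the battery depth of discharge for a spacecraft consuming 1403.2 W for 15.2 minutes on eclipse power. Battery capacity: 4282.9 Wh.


E_used = P * t / 60 = 1403.2 * 15.2 / 60 = 355.4773 Wh
DOD = E_used / E_total * 100 = 355.4773 / 4282.9 * 100
DOD = 8.2999 %

8.2999 %


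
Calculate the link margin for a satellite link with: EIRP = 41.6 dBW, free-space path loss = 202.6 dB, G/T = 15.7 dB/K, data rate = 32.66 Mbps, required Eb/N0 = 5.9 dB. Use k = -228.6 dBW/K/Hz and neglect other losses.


C/N0 = EIRP - FSPL + G/T - k = 41.6 - 202.6 + 15.7 - (-228.6)
C/N0 = 83.3000 dB-Hz
R_b = 32.66 Mbps = 3.266e+07 bps -> 10*log10(R_b) = 75.1402 dB-Hz
Eb/N0 = C/N0 - 10*log10(R_b) = 83.3000 - 75.1402 = 8.1598 dB
Margin = Eb/N0 - Eb/N0_req = 8.1598 - 5.9 = 2.2598 dB (link closes)

2.2598 dB


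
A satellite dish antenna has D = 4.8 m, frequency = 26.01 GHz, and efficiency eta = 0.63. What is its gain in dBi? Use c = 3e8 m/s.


lambda = c/f = 3e8 / 2.601e+10 = 0.01153403 m
G = eta*(pi*D/lambda)^2 = 0.63*(pi*4.8/0.01153403)^2
G = 1.0768643e+06 (linear)
G = 10*log10(1.0768643e+06) = 60.3216 dBi

60.3216 dBi


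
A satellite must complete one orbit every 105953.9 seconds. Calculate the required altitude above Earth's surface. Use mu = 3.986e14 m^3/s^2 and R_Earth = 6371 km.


T = 105953.9 s
r = (mu*T^2/(4*pi^2))^(1/3) = (3.986e14 * 105953.9^2 / (4*pi^2))^(1/3)
r = 4.839537e+07 m = 48395.3703 km
alt = r - R_E = 48395.3703 - 6371 = 42024.3703 km

42024.3703 km


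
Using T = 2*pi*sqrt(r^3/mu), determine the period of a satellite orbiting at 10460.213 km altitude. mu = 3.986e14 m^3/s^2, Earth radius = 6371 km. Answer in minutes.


r = 16831.2130 km = 1.6831213e+07 m
T = 2*pi*sqrt(r^3/mu) = 2*pi*sqrt(4.7681098e+21 / 3.986e14)
T = 21731.2318 s = 362.1872 min

362.1872 minutes


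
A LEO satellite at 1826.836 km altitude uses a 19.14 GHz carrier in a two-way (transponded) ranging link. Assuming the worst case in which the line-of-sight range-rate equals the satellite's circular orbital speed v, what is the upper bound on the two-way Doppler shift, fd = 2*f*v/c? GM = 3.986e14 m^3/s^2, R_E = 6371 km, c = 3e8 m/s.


r = 8.197836e+06 m
v = sqrt(mu/r) = 6972.9899 m/s (worst-case radial velocity)
f = 19.14 GHz = 1.914e+10 Hz
fd = 2*f*v/c = 2*1.914e+10*6972.9899/3.0e+08
fd = 889753.5073 Hz

889753.5073 Hz


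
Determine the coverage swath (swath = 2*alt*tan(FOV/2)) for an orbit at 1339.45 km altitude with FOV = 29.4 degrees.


FOV = 29.4 deg = 0.5131268 rad
swath = 2 * alt * tan(FOV/2) = 2 * 1339.45 * tan(0.2565634)
swath = 2 * 1339.45 * 0.2623451
swath = 702.7963 km

702.7963 km


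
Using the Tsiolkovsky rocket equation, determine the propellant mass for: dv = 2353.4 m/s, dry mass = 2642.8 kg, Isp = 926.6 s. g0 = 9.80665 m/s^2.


ve = Isp * g0 = 926.6 * 9.80665 = 9086.841890 m/s
mass ratio = exp(dv/ve) = exp(2353.4/9086.841890) = 1.29562068
m_prop = m_dry * (mr - 1) = 2642.8 * (1.29562068 - 1)
m_prop = 781.2663 kg

781.2663 kg


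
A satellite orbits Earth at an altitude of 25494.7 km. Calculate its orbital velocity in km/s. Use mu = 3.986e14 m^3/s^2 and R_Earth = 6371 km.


r = R_E + alt = 6371.0 + 25494.7 = 31865.7000 km = 3.18657e+07 m
v = sqrt(mu/r) = sqrt(3.986e14 / 3.18657e+07) = 3536.7708 m/s = 3.5368 km/s

3.5368 km/s


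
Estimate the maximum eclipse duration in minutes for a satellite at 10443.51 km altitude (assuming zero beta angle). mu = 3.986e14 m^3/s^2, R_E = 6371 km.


r = 16814.5100 km
T = 361.6482 min
Eclipse fraction = arcsin(R_E/r)/pi = arcsin(6371.0000/16814.5100)/pi
= arcsin(0.3788989)/pi = 0.1236972
Eclipse duration = 0.1236972 * 361.6482 = 44.7349 min

44.7349 minutes


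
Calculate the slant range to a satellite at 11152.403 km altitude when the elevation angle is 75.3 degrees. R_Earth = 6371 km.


h = 11152.403 km, el = 75.3 deg
d = -R_E*sin(el) + sqrt((R_E*sin(el))^2 + 2*R_E*h + h^2)
d = -6371.0000*sin(1.3142) + sqrt((6371.0000*0.9672678)^2 + 2*6371.0000*11152.403 + 11152.403^2)
d = 11286.2036 km

11286.2036 km


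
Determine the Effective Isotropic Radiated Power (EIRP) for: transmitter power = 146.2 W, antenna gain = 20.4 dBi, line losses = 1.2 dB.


Pt = 146.2 W = 21.6495 dBW
EIRP = Pt_dBW + Gt - losses = 21.6495 + 20.4 - 1.2 = 40.8495 dBW

40.8495 dBW


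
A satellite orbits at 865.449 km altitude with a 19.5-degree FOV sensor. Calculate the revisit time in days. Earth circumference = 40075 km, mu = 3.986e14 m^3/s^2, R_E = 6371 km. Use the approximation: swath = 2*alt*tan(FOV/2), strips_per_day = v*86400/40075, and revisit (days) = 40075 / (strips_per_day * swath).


swath = 2*865.449*tan(0.1701696) = 297.4227 km
v = sqrt(mu/r) = 7421.7427 m/s = 7.4217 km/s
strips/day = v*86400/40075 = 7.4217*86400/40075 = 16.0010
coverage/day = strips * swath = 16.0010 * 297.4227 = 4759.0490 km
revisit = 40075 / 4759.0490 = 8.4208 days

8.4208 days


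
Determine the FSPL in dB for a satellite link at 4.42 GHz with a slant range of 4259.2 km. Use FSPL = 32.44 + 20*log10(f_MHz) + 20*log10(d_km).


f = 4.42 GHz = 4420.0000 MHz
d = 4259.2 km
FSPL = 32.44 + 20*log10(4420.0000) + 20*log10(4259.2)
FSPL = 32.44 + 72.9084 + 72.5866
FSPL = 177.9350 dB

177.9350 dB


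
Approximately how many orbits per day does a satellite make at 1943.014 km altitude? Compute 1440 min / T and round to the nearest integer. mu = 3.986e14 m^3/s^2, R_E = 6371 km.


r = 8.314014e+06 m
T = 2*pi*sqrt(r^3/mu) = 7544.4459 s = 125.7408 min
revs/day = 1440 / 125.7408 = 11.4521
Rounded: 11 revolutions per day

11 revolutions per day


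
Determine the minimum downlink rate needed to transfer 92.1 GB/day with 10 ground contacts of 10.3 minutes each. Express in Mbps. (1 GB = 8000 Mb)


total contact time = 10 * 10.3 * 60 = 6180.0000 s
data = 92.1 GB = 736800.0000 Mb
rate = 736800.0000 / 6180.0000 = 119.2233 Mbps

119.2233 Mbps


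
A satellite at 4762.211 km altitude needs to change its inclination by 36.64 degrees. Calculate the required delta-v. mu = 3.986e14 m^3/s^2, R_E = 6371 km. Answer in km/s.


r = 11133.2110 km = 1.1133211e+07 m
V = sqrt(mu/r) = 5983.5431 m/s
di = 36.64 deg = 0.6394886 rad
dV = 2*V*sin(di/2) = 2*5983.5431*sin(0.3197443)
dV = 3761.5406 m/s = 3.7615 km/s

3.7615 km/s


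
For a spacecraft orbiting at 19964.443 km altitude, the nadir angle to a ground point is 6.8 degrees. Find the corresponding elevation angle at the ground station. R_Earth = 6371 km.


r = R_E + alt = 26335.4430 km
Law of sines in the satellite / Earth-center / ground-point triangle:
  sin(nadir)/R_E = sin(90 + el)/r  =>  cos(el) = (r/R_E)*sin(nadir)
cos(el) = (26335.4430 / 6371.0000) * sin(6.8 deg) = 0.4894398
el = arccos(0.4894398) = 60.6962 deg
(Earth-central angle = 90 - nadir - el = 22.5038 deg)

60.6962 degrees


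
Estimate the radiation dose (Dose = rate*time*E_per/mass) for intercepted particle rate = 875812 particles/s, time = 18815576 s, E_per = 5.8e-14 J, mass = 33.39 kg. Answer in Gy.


Total energy deposited = rate * time * E_per
  = 875812 * 18815576 * 5.8e-14 = 0.9557766 J
Dose = E_total / mass = 0.9557766 / 33.39
Dose = 0.02862464 Gy

0.0286 Gy


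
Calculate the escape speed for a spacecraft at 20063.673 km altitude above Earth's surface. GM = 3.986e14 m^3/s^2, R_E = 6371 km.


r = 6371.0 + 20063.673 = 26434.6730 km = 2.6434673e+07 m
v_esc = sqrt(2*mu/r) = sqrt(2*3.986e14 / 2.6434673e+07)
v_esc = 5491.5719 m/s = 5.4916 km/s

5.4916 km/s


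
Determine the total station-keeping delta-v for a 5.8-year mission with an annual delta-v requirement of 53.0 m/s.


dV = rate * years = 53.0 * 5.8
dV = 307.4000 m/s

307.4000 m/s


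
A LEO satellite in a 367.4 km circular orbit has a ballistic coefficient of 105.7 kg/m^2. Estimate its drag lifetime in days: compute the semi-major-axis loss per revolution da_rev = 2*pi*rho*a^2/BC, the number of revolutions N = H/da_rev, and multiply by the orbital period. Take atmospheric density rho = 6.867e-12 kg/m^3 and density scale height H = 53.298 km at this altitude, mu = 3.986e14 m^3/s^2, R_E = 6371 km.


a = R_E + alt = 6738.4000 km = 6.7384e+06 m
da_rev = 2*pi*rho*a^2/BC = 2*pi*6.867e-12*(6.7384e+06)^2/105.7 = 18.534698 m per revolution
N = H/da_rev = 53298.0000 m / 18.534698 m = 2875.5797 revolutions
P = 2*pi*sqrt(a^3/mu) = 5504.8616 s
lifetime = N*P = 2875.5797 * 5504.8616 = 1.5829668e+07 s = 183.2138 days

183.2138 days


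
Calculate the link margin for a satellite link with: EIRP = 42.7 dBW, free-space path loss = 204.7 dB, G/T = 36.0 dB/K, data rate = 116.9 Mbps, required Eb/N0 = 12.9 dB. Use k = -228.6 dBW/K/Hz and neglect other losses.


C/N0 = EIRP - FSPL + G/T - k = 42.7 - 204.7 + 36.0 - (-228.6)
C/N0 = 102.6000 dB-Hz
R_b = 116.9 Mbps = 1.169e+08 bps -> 10*log10(R_b) = 80.6781 dB-Hz
Eb/N0 = C/N0 - 10*log10(R_b) = 102.6000 - 80.6781 = 21.9219 dB
Margin = Eb/N0 - Eb/N0_req = 21.9219 - 12.9 = 9.0219 dB (link closes)

9.0219 dB


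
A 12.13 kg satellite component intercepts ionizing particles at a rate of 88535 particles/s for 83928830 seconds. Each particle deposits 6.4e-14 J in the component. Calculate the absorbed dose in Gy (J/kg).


Total energy deposited = rate * time * E_per
  = 88535 * 83928830 * 6.4e-14 = 0.4755609 J
Dose = E_total / mass = 0.4755609 / 12.13
Dose = 0.03920535 Gy

0.0392 Gy


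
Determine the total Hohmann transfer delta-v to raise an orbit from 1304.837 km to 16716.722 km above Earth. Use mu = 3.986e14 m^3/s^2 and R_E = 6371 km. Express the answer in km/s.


r1 = 7675.8370 km = 7.675837e+06 m
r2 = 23087.7220 km = 2.3087722e+07 m
dv1 = sqrt(mu/r1)*(sqrt(2*r2/(r1+r2)) - 1) = 1622.4330 m/s
dv2 = sqrt(mu/r2)*(1 - sqrt(2*r1/(r1+r2))) = 1219.8678 m/s
total dv = |dv1| + |dv2| = 1622.4330 + 1219.8678 = 2842.3008 m/s = 2.8423 km/s

2.8423 km/s


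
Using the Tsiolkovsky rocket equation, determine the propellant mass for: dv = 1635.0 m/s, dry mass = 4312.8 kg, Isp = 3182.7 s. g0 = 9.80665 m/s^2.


ve = Isp * g0 = 3182.7 * 9.80665 = 31211.624955 m/s
mass ratio = exp(dv/ve) = exp(1635.0/31211.624955) = 1.05378066
m_prop = m_dry * (mr - 1) = 4312.8 * (1.05378066 - 1)
m_prop = 231.9452 kg

231.9452 kg


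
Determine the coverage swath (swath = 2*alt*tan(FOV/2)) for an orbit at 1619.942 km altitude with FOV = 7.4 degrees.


FOV = 7.4 deg = 0.1291544 rad
swath = 2 * alt * tan(FOV/2) = 2 * 1619.942 * tan(0.06457718)
swath = 2 * 1619.942 * 0.0646671
swath = 209.5139 km

209.5139 km


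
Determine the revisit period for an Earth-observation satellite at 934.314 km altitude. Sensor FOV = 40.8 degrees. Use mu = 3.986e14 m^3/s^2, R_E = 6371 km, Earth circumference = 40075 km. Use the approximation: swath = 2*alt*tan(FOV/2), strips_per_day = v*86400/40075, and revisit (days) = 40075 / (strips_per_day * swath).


swath = 2*934.314*tan(0.3560472) = 694.9365 km
v = sqrt(mu/r) = 7386.6786 m/s = 7.3867 km/s
strips/day = v*86400/40075 = 7.3867*86400/40075 = 15.9254
coverage/day = strips * swath = 15.9254 * 694.9365 = 11067.1183 km
revisit = 40075 / 11067.1183 = 3.6211 days

3.6211 days


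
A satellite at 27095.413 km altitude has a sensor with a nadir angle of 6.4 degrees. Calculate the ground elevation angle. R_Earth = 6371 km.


r = R_E + alt = 33466.4130 km
Law of sines in the satellite / Earth-center / ground-point triangle:
  sin(nadir)/R_E = sin(90 + el)/r  =>  cos(el) = (r/R_E)*sin(nadir)
cos(el) = (33466.4130 / 6371.0000) * sin(6.4 deg) = 0.5855384
el = arccos(0.5855384) = 54.1590 deg
(Earth-central angle = 90 - nadir - el = 29.4410 deg)

54.1590 degrees


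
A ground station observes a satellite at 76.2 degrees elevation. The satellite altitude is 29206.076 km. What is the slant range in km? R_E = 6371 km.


h = 29206.076 km, el = 76.2 deg
d = -R_E*sin(el) + sqrt((R_E*sin(el))^2 + 2*R_E*h + h^2)
d = -6371.0000*sin(1.3299) + sqrt((6371.0000*0.9711343)^2 + 2*6371.0000*29206.076 + 29206.076^2)
d = 29357.5073 km

29357.5073 km


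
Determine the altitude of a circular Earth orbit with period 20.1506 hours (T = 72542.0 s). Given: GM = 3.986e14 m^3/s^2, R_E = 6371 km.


T = 72542.0 s
r = (mu*T^2/(4*pi^2))^(1/3) = (3.986e14 * 72542.0^2 / (4*pi^2))^(1/3)
r = 3.7594029e+07 m = 37594.0288 km
alt = r - R_E = 37594.0288 - 6371 = 31223.0288 km

31223.0288 km


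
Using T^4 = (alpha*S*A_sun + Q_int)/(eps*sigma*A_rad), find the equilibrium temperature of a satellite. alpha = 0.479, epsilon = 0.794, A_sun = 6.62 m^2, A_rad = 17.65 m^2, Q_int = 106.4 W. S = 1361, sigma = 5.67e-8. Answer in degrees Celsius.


Numerator = alpha*S*A_sun + Q_int = 0.479*1361*6.62 + 106.4 = 4422.1038 W
Denominator = eps*sigma*A_rad = 0.794*5.67e-8*17.65 = 7.9459947e-07 W/K^4
T^4 = 5.5651985e+09 K^4
T = 273.1305 K = -0.01952192 C

-0.0195 degrees Celsius


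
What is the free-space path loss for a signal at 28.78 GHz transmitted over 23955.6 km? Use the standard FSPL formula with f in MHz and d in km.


f = 28.78 GHz = 28780.0000 MHz
d = 23955.6 km
FSPL = 32.44 + 20*log10(28780.0000) + 20*log10(23955.6)
FSPL = 32.44 + 89.1818 + 87.5881
FSPL = 209.2100 dB

209.2100 dB


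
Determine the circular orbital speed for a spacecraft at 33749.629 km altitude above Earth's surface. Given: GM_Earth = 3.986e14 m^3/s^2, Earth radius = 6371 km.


r = R_E + alt = 6371.0 + 33749.629 = 40120.6290 km = 4.0120629e+07 m
v = sqrt(mu/r) = sqrt(3.986e14 / 4.0120629e+07) = 3151.9896 m/s = 3.1520 km/s

3.1520 km/s


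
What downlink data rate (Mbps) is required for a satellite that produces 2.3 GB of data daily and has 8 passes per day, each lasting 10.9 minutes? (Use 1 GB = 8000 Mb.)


total contact time = 8 * 10.9 * 60 = 5232.0000 s
data = 2.3 GB = 18400.0000 Mb
rate = 18400.0000 / 5232.0000 = 3.5168 Mbps

3.5168 Mbps


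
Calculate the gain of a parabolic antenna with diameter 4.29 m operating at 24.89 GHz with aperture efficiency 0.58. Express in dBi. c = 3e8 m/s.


lambda = c/f = 3e8 / 2.489e+10 = 0.01205303 m
G = eta*(pi*D/lambda)^2 = 0.58*(pi*4.29/0.01205303)^2
G = 725186.3270 (linear)
G = 10*log10(725186.3270) = 58.6045 dBi

58.6045 dBi


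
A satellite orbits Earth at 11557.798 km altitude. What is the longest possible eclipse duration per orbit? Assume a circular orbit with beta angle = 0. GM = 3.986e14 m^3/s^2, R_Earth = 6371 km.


r = 17928.7980 km
T = 398.1867 min
Eclipse fraction = arcsin(R_E/r)/pi = arcsin(6371.0000/17928.7980)/pi
= arcsin(0.3553501)/pi = 0.1156383
Eclipse duration = 0.1156383 * 398.1867 = 46.0456 min

46.0456 minutes


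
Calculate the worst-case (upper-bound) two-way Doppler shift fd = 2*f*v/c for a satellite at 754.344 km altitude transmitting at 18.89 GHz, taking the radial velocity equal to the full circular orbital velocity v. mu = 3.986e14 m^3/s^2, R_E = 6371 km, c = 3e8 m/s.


r = 7.125344e+06 m
v = sqrt(mu/r) = 7479.3822 m/s (worst-case radial velocity)
f = 18.89 GHz = 1.889e+10 Hz
fd = 2*f*v/c = 2*1.889e+10*7479.3822/3.0e+08
fd = 941903.5374 Hz

941903.5374 Hz


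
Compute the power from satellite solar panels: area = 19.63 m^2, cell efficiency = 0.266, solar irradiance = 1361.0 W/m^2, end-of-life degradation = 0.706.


P = area * eta * S * degradation
P = 19.63 * 0.266 * 1361.0 * 0.706
P = 5017.2387 W

5017.2387 W


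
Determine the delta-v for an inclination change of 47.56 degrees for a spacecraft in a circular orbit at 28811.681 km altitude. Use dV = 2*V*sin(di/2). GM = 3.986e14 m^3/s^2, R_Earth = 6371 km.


r = 35182.6810 km = 3.5182681e+07 m
V = sqrt(mu/r) = 3365.9230 m/s
di = 47.56 deg = 0.8300786 rad
dV = 2*V*sin(di/2) = 2*3365.9230*sin(0.4150393)
dV = 2714.4546 m/s = 2.7145 km/s

2.7145 km/s


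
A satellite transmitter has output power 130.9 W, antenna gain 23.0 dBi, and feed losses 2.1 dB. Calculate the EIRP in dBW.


Pt = 130.9 W = 21.1694 dBW
EIRP = Pt_dBW + Gt - losses = 21.1694 + 23.0 - 2.1 = 42.0694 dBW

42.0694 dBW


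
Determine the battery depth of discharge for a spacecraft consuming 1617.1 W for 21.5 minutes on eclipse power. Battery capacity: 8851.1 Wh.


E_used = P * t / 60 = 1617.1 * 21.5 / 60 = 579.4608 Wh
DOD = E_used / E_total * 100 = 579.4608 / 8851.1 * 100
DOD = 6.5468 %

6.5468 %


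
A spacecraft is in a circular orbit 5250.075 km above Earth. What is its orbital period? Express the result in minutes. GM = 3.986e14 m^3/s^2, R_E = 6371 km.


r = 11621.0750 km = 1.1621075e+07 m
T = 2*pi*sqrt(r^3/mu) = 2*pi*sqrt(1.569419e+21 / 3.986e14)
T = 12467.5373 s = 207.7923 min

207.7923 minutes


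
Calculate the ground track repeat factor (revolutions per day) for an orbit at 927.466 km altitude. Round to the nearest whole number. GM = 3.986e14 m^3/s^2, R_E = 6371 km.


r = 7.298466e+06 m
T = 2*pi*sqrt(r^3/mu) = 6205.2403 s = 103.4207 min
revs/day = 1440 / 103.4207 = 13.9237
Rounded: 14 revolutions per day

14 revolutions per day


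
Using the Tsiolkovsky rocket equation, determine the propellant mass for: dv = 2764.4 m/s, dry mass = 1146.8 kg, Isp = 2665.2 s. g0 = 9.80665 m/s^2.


ve = Isp * g0 = 2665.2 * 9.80665 = 26136.683580 m/s
mass ratio = exp(dv/ve) = exp(2764.4/26136.683580) = 1.11156291
m_prop = m_dry * (mr - 1) = 1146.8 * (1.11156291 - 1)
m_prop = 127.9403 kg

127.9403 kg


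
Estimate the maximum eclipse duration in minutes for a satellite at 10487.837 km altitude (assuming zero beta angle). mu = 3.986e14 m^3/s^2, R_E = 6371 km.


r = 16858.8370 km
T = 363.0792 min
Eclipse fraction = arcsin(R_E/r)/pi = arcsin(6371.0000/16858.8370)/pi
= arcsin(0.3779027)/pi = 0.1233546
Eclipse duration = 0.1233546 * 363.0792 = 44.7875 min

44.7875 minutes


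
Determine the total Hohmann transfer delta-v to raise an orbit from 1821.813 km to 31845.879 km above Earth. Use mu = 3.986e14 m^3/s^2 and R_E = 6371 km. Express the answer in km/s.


r1 = 8192.8130 km = 8.192813e+06 m
r2 = 38216.8790 km = 3.8216879e+07 m
dv1 = sqrt(mu/r1)*(sqrt(2*r2/(r1+r2)) - 1) = 1976.2610 m/s
dv2 = sqrt(mu/r2)*(1 - sqrt(2*r1/(r1+r2))) = 1310.5726 m/s
total dv = |dv1| + |dv2| = 1976.2610 + 1310.5726 = 3286.8337 m/s = 3.2868 km/s

3.2868 km/s


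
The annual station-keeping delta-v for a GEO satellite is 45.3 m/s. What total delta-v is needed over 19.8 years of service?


dV = rate * years = 45.3 * 19.8
dV = 896.9400 m/s

896.9400 m/s


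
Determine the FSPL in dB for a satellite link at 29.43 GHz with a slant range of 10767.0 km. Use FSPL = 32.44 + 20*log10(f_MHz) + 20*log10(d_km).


f = 29.43 GHz = 29430.0000 MHz
d = 10767.0 km
FSPL = 32.44 + 20*log10(29430.0000) + 20*log10(10767.0)
FSPL = 32.44 + 89.3758 + 80.6419
FSPL = 202.4577 dB

202.4577 dB


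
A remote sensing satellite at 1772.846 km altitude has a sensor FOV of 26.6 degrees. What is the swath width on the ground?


FOV = 26.6 deg = 0.4642576 rad
swath = 2 * alt * tan(FOV/2) = 2 * 1772.846 * tan(0.2321288)
swath = 2 * 1772.846 * 0.23639
swath = 838.1661 km

838.1661 km


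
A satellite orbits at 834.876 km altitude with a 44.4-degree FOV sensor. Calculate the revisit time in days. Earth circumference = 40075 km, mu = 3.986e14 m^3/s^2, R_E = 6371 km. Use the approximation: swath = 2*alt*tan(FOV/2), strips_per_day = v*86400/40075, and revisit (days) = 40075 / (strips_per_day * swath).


swath = 2*834.876*tan(0.3874631) = 681.4132 km
v = sqrt(mu/r) = 7437.4705 m/s = 7.4375 km/s
strips/day = v*86400/40075 = 7.4375*86400/40075 = 16.0349
coverage/day = strips * swath = 16.0349 * 681.4132 = 10926.3722 km
revisit = 40075 / 10926.3722 = 3.6677 days

3.6677 days


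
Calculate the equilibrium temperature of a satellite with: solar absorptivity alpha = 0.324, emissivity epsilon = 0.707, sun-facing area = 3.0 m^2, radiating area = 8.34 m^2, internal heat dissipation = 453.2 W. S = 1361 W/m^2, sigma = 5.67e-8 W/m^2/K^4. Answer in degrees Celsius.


Numerator = alpha*S*A_sun + Q_int = 0.324*1361*3.0 + 453.2 = 1776.0920 W
Denominator = eps*sigma*A_rad = 0.707*5.67e-8*8.34 = 3.3432475e-07 W/K^4
T^4 = 5.3124754e+09 K^4
T = 269.9754 K = -3.1746 C

-3.1746 degrees Celsius


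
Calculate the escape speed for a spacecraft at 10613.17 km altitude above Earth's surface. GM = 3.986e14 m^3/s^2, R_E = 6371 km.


r = 6371.0 + 10613.17 = 16984.1700 km = 1.698417e+07 m
v_esc = sqrt(2*mu/r) = sqrt(2*3.986e14 / 1.698417e+07)
v_esc = 6851.1185 m/s = 6.8511 km/s

6.8511 km/s


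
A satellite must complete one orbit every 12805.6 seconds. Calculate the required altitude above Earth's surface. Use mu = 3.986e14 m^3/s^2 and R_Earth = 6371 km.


T = 12805.6 s
r = (mu*T^2/(4*pi^2))^(1/3) = (3.986e14 * 12805.6^2 / (4*pi^2))^(1/3)
r = 1.1830211e+07 m = 11830.2105 km
alt = r - R_E = 11830.2105 - 6371 = 5459.2105 km

5459.2105 km


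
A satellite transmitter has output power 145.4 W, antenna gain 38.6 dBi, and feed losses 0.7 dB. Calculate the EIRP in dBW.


Pt = 145.4 W = 21.6256 dBW
EIRP = Pt_dBW + Gt - losses = 21.6256 + 38.6 - 0.7 = 59.5256 dBW

59.5256 dBW


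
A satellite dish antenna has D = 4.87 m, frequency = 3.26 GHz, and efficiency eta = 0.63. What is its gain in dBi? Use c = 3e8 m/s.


lambda = c/f = 3e8 / 3.26e+09 = 0.09202454 m
G = eta*(pi*D/lambda)^2 = 0.63*(pi*4.87/0.09202454)^2
G = 17413.6940 (linear)
G = 10*log10(17413.6940) = 42.4089 dBi

42.4089 dBi


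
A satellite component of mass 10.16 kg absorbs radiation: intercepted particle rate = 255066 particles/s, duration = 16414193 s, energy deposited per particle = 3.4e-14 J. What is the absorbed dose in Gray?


Total energy deposited = rate * time * E_per
  = 255066 * 16414193 * 3.4e-14 = 0.1423479 J
Dose = E_total / mass = 0.1423479 / 10.16
Dose = 0.01401062 Gy

0.0140 Gy


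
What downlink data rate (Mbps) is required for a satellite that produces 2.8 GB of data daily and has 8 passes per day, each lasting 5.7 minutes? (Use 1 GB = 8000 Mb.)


total contact time = 8 * 5.7 * 60 = 2736.0000 s
data = 2.8 GB = 22400.0000 Mb
rate = 22400.0000 / 2736.0000 = 8.1871 Mbps

8.1871 Mbps


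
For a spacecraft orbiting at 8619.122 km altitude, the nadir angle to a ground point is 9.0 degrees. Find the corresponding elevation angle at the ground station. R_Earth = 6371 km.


r = R_E + alt = 14990.1220 km
Law of sines in the satellite / Earth-center / ground-point triangle:
  sin(nadir)/R_E = sin(90 + el)/r  =>  cos(el) = (r/R_E)*sin(nadir)
cos(el) = (14990.1220 / 6371.0000) * sin(9.0 deg) = 0.3680696
el = arccos(0.3680696) = 68.4034 deg
(Earth-central angle = 90 - nadir - el = 12.5966 deg)

68.4034 degrees


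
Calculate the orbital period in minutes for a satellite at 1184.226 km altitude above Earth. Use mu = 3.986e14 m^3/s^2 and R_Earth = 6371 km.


r = 7555.2260 km = 7.555226e+06 m
T = 2*pi*sqrt(r^3/mu) = 2*pi*sqrt(4.3126318e+20 / 3.986e14)
T = 6535.5541 s = 108.9259 min

108.9259 minutes


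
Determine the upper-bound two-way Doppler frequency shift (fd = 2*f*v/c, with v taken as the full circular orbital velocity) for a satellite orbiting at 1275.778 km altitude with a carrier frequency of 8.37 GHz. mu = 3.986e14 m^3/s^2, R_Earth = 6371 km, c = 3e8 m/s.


r = 7.646778e+06 m
v = sqrt(mu/r) = 7219.8705 m/s (worst-case radial velocity)
f = 8.37 GHz = 8.37e+09 Hz
fd = 2*f*v/c = 2*8.37e+09*7219.8705/3.0e+08
fd = 402868.7723 Hz

402868.7723 Hz


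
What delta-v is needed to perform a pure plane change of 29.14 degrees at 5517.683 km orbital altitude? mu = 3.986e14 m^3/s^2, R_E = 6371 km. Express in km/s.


r = 11888.6830 km = 1.1888683e+07 m
V = sqrt(mu/r) = 5790.3094 m/s
di = 29.14 deg = 0.5085889 rad
dV = 2*V*sin(di/2) = 2*5790.3094*sin(0.2542945)
dV = 2913.2510 m/s = 2.9133 km/s

2.9133 km/s


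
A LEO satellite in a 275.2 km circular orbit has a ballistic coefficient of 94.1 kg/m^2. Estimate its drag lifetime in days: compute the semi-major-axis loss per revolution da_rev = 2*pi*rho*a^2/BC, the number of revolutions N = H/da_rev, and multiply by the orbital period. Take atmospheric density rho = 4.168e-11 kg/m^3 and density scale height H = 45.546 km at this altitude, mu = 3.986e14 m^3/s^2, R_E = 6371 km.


a = R_E + alt = 6646.2000 km = 6.6462e+06 m
da_rev = 2*pi*rho*a^2/BC = 2*pi*4.168e-11*(6.6462e+06)^2/94.1 = 122.931949 m per revolution
N = H/da_rev = 45546.0000 m / 122.931949 m = 370.4977 revolutions
P = 2*pi*sqrt(a^3/mu) = 5392.2663 s
lifetime = N*P = 370.4977 * 5392.2663 = 1.9978221e+06 s = 23.1229 days

23.1229 days


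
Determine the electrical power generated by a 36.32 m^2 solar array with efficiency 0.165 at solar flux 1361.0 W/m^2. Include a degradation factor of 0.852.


P = area * eta * S * degradation
P = 36.32 * 0.165 * 1361.0 * 0.852
P = 6949.0831 W

6949.0831 W


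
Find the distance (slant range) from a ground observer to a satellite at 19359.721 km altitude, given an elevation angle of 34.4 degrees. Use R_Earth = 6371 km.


h = 19359.721 km, el = 34.4 deg
d = -R_E*sin(el) + sqrt((R_E*sin(el))^2 + 2*R_E*h + h^2)
d = -6371.0000*sin(0.6003933) + sqrt((6371.0000*0.564967)^2 + 2*6371.0000*19359.721 + 19359.721^2)
d = 21588.6098 km

21588.6098 km


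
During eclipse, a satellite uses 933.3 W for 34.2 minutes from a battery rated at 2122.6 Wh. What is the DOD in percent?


E_used = P * t / 60 = 933.3 * 34.2 / 60 = 531.9810 Wh
DOD = E_used / E_total * 100 = 531.9810 / 2122.6 * 100
DOD = 25.0627 %

25.0627 %


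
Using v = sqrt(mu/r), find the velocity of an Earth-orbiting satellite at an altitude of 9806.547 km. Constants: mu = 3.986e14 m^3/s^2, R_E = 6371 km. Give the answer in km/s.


r = R_E + alt = 6371.0 + 9806.547 = 16177.5470 km = 1.6177547e+07 m
v = sqrt(mu/r) = sqrt(3.986e14 / 1.6177547e+07) = 4963.7776 m/s = 4.9638 km/s

4.9638 km/s


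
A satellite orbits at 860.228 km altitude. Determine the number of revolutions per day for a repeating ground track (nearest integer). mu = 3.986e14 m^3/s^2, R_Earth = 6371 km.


r = 7.231228e+06 m
T = 2*pi*sqrt(r^3/mu) = 6119.6883 s = 101.9948 min
revs/day = 1440 / 101.9948 = 14.1184
Rounded: 14 revolutions per day

14 revolutions per day


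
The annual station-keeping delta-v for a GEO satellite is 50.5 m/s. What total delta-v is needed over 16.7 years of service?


dV = rate * years = 50.5 * 16.7
dV = 843.3500 m/s

843.3500 m/s


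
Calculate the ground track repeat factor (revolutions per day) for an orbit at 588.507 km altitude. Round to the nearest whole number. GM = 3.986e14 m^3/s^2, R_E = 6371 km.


r = 6.959507e+06 m
T = 2*pi*sqrt(r^3/mu) = 5778.0186 s = 96.3003 min
revs/day = 1440 / 96.3003 = 14.9532
Rounded: 15 revolutions per day

15 revolutions per day


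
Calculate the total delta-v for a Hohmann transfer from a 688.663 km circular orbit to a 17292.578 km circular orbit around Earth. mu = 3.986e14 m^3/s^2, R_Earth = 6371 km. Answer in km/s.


r1 = 7059.6630 km = 7.059663e+06 m
r2 = 23663.5780 km = 2.3663578e+07 m
dv1 = sqrt(mu/r1)*(sqrt(2*r2/(r1+r2)) - 1) = 1811.9685 m/s
dv2 = sqrt(mu/r2)*(1 - sqrt(2*r1/(r1+r2))) = 1321.9124 m/s
total dv = |dv1| + |dv2| = 1811.9685 + 1321.9124 = 3133.8809 m/s = 3.1339 km/s

3.1339 km/s


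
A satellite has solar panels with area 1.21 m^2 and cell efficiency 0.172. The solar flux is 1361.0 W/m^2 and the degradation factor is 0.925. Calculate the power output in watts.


P = area * eta * S * degradation
P = 1.21 * 0.172 * 1361.0 * 0.925
P = 262.0075 W

262.0075 W


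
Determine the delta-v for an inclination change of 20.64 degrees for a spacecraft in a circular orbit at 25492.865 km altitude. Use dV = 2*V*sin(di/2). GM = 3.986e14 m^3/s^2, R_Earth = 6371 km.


r = 31863.8650 km = 3.1863865e+07 m
V = sqrt(mu/r) = 3536.8726 m/s
di = 20.64 deg = 0.360236 rad
dV = 2*V*sin(di/2) = 2*3536.8726*sin(0.180118)
dV = 1267.2307 m/s = 1.2672 km/s

1.2672 km/s


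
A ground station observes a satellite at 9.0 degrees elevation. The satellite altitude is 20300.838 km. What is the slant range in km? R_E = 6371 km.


h = 20300.838 km, el = 9.0 deg
d = -R_E*sin(el) + sqrt((R_E*sin(el))^2 + 2*R_E*h + h^2)
d = -6371.0000*sin(0.1570796) + sqrt((6371.0000*0.1564345)^2 + 2*6371.0000*20300.838 + 20300.838^2)
d = 24922.2796 km

24922.2796 km


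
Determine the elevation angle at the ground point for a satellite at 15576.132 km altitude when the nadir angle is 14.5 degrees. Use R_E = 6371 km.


r = R_E + alt = 21947.1320 km
Law of sines in the satellite / Earth-center / ground-point triangle:
  sin(nadir)/R_E = sin(90 + el)/r  =>  cos(el) = (r/R_E)*sin(nadir)
cos(el) = (21947.1320 / 6371.0000) * sin(14.5 deg) = 0.8625213
el = arccos(0.8625213) = 30.3991 deg
(Earth-central angle = 90 - nadir - el = 45.1009 deg)

30.3991 degrees


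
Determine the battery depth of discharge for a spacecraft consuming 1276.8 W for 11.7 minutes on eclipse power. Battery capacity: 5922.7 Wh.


E_used = P * t / 60 = 1276.8 * 11.7 / 60 = 248.9760 Wh
DOD = E_used / E_total * 100 = 248.9760 / 5922.7 * 100
DOD = 4.2038 %

4.2038 %


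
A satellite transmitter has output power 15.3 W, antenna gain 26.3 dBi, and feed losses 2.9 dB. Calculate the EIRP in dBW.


Pt = 15.3 W = 11.8469 dBW
EIRP = Pt_dBW + Gt - losses = 11.8469 + 26.3 - 2.9 = 35.2469 dBW

35.2469 dBW


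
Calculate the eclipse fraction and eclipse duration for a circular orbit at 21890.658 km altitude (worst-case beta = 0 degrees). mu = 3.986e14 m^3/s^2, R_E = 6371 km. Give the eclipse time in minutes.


r = 28261.6580 km
T = 788.0548 min
Eclipse fraction = arcsin(R_E/r)/pi = arcsin(6371.0000/28261.6580)/pi
= arcsin(0.2254291)/pi = 0.0723784
Eclipse duration = 0.0723784 * 788.0548 = 57.0381 min

57.0381 minutes


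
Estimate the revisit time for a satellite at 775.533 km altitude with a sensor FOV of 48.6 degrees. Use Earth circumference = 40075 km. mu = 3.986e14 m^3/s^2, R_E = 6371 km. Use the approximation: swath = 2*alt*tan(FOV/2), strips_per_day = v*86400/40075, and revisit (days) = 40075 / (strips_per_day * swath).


swath = 2*775.533*tan(0.424115) = 700.3332 km
v = sqrt(mu/r) = 7468.2861 m/s = 7.4683 km/s
strips/day = v*86400/40075 = 7.4683*86400/40075 = 16.1013
coverage/day = strips * swath = 16.1013 * 700.3332 = 11276.2798 km
revisit = 40075 / 11276.2798 = 3.5539 days

3.5539 days


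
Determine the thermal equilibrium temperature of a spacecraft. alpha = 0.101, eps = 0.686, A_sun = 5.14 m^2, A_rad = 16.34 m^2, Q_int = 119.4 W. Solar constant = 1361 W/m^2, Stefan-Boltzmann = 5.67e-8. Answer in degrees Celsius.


Numerator = alpha*S*A_sun + Q_int = 0.101*1361*5.14 + 119.4 = 825.9495 W
Denominator = eps*sigma*A_rad = 0.686*5.67e-8*16.34 = 6.3556391e-07 W/K^4
T^4 = 1.2995539e+09 K^4
T = 189.8666 K = -83.2834 C

-83.2834 degrees Celsius


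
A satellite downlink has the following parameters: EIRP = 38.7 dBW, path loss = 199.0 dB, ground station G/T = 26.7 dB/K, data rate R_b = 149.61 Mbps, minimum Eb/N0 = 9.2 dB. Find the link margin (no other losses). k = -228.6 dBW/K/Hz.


C/N0 = EIRP - FSPL + G/T - k = 38.7 - 199.0 + 26.7 - (-228.6)
C/N0 = 95.0000 dB-Hz
R_b = 149.61 Mbps = 1.4961e+08 bps -> 10*log10(R_b) = 81.7496 dB-Hz
Eb/N0 = C/N0 - 10*log10(R_b) = 95.0000 - 81.7496 = 13.2504 dB
Margin = Eb/N0 - Eb/N0_req = 13.2504 - 9.2 = 4.0504 dB (link closes)

4.0504 dB


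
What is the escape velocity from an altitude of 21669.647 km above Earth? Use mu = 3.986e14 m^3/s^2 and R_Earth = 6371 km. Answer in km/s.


r = 6371.0 + 21669.647 = 28040.6470 km = 2.8040647e+07 m
v_esc = sqrt(2*mu/r) = sqrt(2*3.986e14 / 2.8040647e+07)
v_esc = 5331.9937 m/s = 5.3320 km/s

5.3320 km/s


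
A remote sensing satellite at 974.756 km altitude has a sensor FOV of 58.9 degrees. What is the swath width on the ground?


FOV = 58.9 deg = 1.0280 rad
swath = 2 * alt * tan(FOV/2) = 2 * 974.756 * tan(0.5139995)
swath = 2 * 974.756 * 0.5646213
swath = 1100.7361 km

1100.7361 km


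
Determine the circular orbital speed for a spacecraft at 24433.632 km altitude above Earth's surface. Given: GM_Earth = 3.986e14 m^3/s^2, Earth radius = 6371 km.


r = R_E + alt = 6371.0 + 24433.632 = 30804.6320 km = 3.0804632e+07 m
v = sqrt(mu/r) = sqrt(3.986e14 / 3.0804632e+07) = 3597.1673 m/s = 3.5972 km/s

3.5972 km/s


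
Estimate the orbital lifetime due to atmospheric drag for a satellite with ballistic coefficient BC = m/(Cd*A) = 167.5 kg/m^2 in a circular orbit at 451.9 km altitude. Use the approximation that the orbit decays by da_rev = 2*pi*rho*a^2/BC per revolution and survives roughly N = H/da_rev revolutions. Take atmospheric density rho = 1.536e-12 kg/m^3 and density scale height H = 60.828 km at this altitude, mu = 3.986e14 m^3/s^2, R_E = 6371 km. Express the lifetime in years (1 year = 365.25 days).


a = R_E + alt = 6822.9000 km = 6.8229e+06 m
da_rev = 2*pi*rho*a^2/BC = 2*pi*1.536e-12*(6.8229e+06)^2/167.5 = 2.682219 m per revolution
N = H/da_rev = 60828.0000 m / 2.682219 m = 22678.2351 revolutions
P = 2*pi*sqrt(a^3/mu) = 5608.7325 s
lifetime = N*P = 22678.2351 * 5608.7325 = 1.2719615e+08 s = 1472.1777 days
years = 1472.1777 / 365.25 = 4.0306 years

4.0306 years
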